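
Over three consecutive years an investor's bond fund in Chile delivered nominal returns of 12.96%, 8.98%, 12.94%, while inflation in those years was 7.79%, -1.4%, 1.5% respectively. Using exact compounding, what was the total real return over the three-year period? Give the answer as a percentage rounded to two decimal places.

Nominal growth factor = 1.1296 × 1.0898 × 1.1294 = 1.390334
Price-level growth factor = 1.0779 × 0.9860 × 1.0150 = 1.078752
Real growth factor = 1.390334 / 1.078752 = 1.288837
Total real return = 1.288837 − 1 → 28.88%.

28.88%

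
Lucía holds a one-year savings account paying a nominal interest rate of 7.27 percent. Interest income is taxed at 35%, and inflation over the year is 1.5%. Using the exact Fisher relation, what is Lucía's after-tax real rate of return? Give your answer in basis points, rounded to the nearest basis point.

318 basis points

After-tax nominal return = 7.27% × (1 − 0.35) = 4.7255%.
1 + r = 1.047255 / 1.01500 = 1.031778
After-tax real rate = 1.031778 − 1 → 318 basis points.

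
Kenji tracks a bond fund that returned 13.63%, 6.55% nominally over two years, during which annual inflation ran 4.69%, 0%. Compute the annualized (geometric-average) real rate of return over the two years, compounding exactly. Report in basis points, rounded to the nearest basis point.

754 basis points

Compound the nominal returns: 1.1363 × 1.0655 = 1.21072765.
Compound inflation: 1.0469 × 1.0000 = 1.04690000.
Deflate: 1.21072765 / 1.04690000 = 1.15648835.
Annualized real rate = 1.15648835^(1/2) − 1 = 7.5401% → 754 basis points.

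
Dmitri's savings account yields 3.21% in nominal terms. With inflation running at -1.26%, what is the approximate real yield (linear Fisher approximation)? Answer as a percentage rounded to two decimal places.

r ≈ i − π = 3.21% − (-1.26%) = 4.47%.

4.47%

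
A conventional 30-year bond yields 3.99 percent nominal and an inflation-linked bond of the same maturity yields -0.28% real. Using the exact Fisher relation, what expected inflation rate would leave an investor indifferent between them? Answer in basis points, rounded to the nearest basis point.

428 basis points

(1 + π) = (1 + i)/(1 + r) = 1.03990 / 0.99720 = 1.042820
Break-even inflation = 1.042820 − 1 → 428 basis points.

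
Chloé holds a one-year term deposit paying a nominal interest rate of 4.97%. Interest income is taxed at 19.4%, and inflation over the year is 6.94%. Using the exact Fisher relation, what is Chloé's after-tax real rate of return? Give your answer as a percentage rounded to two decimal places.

-2.74%

After-tax nominal return = 4.97% × (1 − 0.194) = 4.00582%.
1 + r = 1.0400582 / 1.06940 = 0.972562
After-tax real rate = 0.972562 − 1 → -2.74%.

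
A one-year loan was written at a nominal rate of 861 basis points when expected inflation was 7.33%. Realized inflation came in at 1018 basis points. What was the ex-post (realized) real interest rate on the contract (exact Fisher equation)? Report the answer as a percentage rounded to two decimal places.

Ex-post: (1 + 0.0861)/(1 + 0.1018) − 1 = -1.4249%
So the realized real rate is -1.42%.

-1.42%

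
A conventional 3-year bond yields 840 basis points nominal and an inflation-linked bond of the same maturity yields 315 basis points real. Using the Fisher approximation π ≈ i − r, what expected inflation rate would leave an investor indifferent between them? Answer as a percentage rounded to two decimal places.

5.25%

π ≈ i − r = 8.4% − 3.15% → 5.25%.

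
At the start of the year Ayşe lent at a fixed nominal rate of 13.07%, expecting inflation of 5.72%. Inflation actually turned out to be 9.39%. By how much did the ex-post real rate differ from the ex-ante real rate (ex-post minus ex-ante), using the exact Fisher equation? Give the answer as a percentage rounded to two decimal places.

-3.59%

Ex-ante: (1 + 0.1307)/(1 + 0.0572) − 1 = 6.9523%
Ex-post: (1 + 0.1307)/(1 + 0.0939) − 1 = 3.3641%
Difference (ex-post − ex-ante) = -3.5882% → -3.59%.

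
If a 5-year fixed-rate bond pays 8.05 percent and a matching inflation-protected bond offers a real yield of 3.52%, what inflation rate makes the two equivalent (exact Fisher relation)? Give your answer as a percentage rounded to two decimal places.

4.38%

(1 + π) = (1 + i)/(1 + r) = 1.08050 / 1.03520 = 1.043760
Break-even inflation = 1.043760 − 1 → 4.38%.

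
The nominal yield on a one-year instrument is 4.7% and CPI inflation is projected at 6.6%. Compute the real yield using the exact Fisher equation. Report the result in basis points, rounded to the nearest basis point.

-178 basis points

By the Fisher equation, 1 + r = (1 + i)/(1 + π).
1 + r = 1.04700 / 1.06600 = 0.982176
r = 0.982176 − 1 = -1.7824%, i.e. -178 basis points.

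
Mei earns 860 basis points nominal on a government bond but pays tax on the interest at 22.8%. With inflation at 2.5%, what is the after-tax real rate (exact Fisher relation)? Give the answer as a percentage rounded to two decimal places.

After-tax nominal return = 8.6% × (1 − 0.228) = 6.6392%.
1 + r = 1.066392 / 1.02500 = 1.040382
After-tax real rate = 1.040382 − 1 → 4.04%.

4.04%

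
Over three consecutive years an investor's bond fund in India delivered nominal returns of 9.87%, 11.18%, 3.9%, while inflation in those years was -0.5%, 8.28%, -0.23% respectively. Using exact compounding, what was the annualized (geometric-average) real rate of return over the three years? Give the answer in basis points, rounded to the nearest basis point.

Compound the nominal returns: 1.0987 × 1.1118 × 1.0390 = 1.26917451.
Compound inflation: 0.9950 × 1.0828 × 0.9977 = 1.07490801.
Deflate: 1.26917451 / 1.07490801 = 1.18072849.
Annualized real rate = 1.18072849^(1/3) − 1 = 5.6939% → 569 basis points.

569 basis points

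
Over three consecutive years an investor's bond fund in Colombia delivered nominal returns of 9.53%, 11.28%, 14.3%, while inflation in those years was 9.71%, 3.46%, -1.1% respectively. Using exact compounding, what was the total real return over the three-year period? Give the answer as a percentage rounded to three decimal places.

Nominal growth factor = 1.0953 × 1.1128 × 1.1430 = 1.393145
Price-level growth factor = 1.0971 × 1.0346 × 0.9890 = 1.122574
Real growth factor = 1.393145 / 1.122574 = 1.241028
Total real return = 1.241028 − 1 → 24.103%.

24.103%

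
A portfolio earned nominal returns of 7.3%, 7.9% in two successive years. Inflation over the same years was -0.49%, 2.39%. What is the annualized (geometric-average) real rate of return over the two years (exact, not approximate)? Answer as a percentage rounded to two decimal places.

6.60%

Compound the nominal returns: 1.0730 × 1.0790 = 1.15776700.
Compound inflation: 0.9951 × 1.0239 = 1.01888289.
Deflate: 1.15776700 / 1.01888289 = 1.13631018.
Annualized real rate = 1.13631018^(1/2) − 1 = 6.5979% → 6.60%.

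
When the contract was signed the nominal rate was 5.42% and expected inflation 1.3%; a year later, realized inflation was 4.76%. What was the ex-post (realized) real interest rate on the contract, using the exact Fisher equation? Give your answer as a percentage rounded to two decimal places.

Ex-post: (1 + 0.0542)/(1 + 0.0476) − 1 = 0.6300%
So the realized real rate is 0.63%.

0.63%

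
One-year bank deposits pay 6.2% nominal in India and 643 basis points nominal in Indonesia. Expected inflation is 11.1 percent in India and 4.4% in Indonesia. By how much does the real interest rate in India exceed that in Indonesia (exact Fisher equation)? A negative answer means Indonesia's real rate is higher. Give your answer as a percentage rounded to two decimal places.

-6.35%

India: (1 + 0.0620)/(1 + 0.1110) − 1 = -4.4104%
Indonesia: (1 + 0.0643)/(1 + 0.0440) − 1 = 1.9444%
Differential = -4.4104% − 1.9444% = -6.3549% → -6.35%.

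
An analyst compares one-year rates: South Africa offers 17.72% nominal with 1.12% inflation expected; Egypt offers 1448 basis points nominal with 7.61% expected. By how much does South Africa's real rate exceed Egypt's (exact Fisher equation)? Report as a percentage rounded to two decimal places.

10.03%

South Africa: (1 + 0.1772)/(1 + 0.0112) − 1 = 16.4161%
Egypt: (1 + 0.1448)/(1 + 0.0761) − 1 = 6.3842%
Differential = 16.4161% − 6.3842% = 10.0320% → 10.03%.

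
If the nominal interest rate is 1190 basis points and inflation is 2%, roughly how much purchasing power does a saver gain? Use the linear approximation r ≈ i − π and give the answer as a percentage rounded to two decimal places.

r ≈ i − π = 11.9% − 2% = 9.90%.

9.90%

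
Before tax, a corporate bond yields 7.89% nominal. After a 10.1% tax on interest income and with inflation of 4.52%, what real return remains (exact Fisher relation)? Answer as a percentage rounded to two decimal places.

2.46%

After-tax nominal return = 7.89% × (1 − 0.101) = 7.09311%.
1 + r = 1.0709311 / 1.04520 = 1.024618
After-tax real rate = 1.024618 − 1 → 2.46%.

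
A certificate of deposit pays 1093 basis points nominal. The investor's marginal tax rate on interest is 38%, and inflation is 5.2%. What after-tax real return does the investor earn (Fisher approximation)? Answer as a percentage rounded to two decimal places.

1.58%

After-tax nominal return = 10.93% × (1 − 0.38) = 6.7766%.
r ≈ 6.7766% − 5.2% → 1.58%.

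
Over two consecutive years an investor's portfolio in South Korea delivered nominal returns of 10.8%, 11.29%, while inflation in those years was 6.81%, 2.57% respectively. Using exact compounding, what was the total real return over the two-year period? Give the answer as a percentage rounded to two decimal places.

Nominal growth factor = 1.1080 × 1.1129 = 1.233093
Price-level growth factor = 1.0681 × 1.0257 = 1.095550
Real growth factor = 1.233093 / 1.095550 = 1.125547
Total real return = 1.125547 − 1 → 12.55%.

12.55%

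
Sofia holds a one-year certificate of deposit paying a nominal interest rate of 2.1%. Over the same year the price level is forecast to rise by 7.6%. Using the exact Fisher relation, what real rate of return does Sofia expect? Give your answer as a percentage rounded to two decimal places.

By the Fisher relation, 1 + r = (1 + i)/(1 + π).
1 + r = 1.02100 / 1.07600 = 0.948885
r = 0.948885 − 1 = -5.1115%, i.e. -5.11%.

-5.11%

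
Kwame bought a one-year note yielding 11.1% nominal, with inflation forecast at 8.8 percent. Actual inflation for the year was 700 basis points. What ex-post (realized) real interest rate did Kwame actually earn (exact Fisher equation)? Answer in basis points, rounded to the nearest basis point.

383 basis points

Ex-post: (1 + 0.1110)/(1 + 0.0700) − 1 = 3.8318%
So the realized real rate is 383 basis points.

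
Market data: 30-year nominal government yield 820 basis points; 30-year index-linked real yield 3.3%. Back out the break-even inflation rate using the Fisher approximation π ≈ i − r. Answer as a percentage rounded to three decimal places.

π ≈ i − r = 8.2% − 3.3% → 4.900%.

4.900%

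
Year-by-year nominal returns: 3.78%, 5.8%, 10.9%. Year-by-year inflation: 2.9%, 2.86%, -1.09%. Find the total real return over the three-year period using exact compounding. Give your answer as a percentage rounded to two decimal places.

Compound the nominal returns: 1.0378 × 1.0580 × 1.1090 = 1.217674.
Compound inflation: 1.0290 × 1.0286 × 0.9891 = 1.046893.
Deflate: 1.217674 / 1.046893 = 1.163131.
Total real return = 1.163131 − 1 → 16.31%.

16.31%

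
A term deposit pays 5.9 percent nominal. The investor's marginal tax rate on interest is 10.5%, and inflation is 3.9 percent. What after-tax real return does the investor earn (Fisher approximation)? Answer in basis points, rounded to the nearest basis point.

After-tax nominal return = 5.9% × (1 − 0.105) = 5.2805%.
r ≈ 5.2805% − 3.9% → 138 basis points.

138 basis points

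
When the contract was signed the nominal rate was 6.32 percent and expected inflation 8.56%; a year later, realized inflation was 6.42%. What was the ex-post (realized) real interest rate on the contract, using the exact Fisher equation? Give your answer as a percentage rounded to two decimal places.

-0.09%

Ex-post: (1 + 0.0632)/(1 + 0.0642) − 1 = -0.0940%
So the realized real rate is -0.09%.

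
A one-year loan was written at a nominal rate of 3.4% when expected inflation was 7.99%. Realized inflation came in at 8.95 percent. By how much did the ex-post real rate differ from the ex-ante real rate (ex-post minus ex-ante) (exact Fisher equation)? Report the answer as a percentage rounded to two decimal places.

-0.84%

Ex-ante: (1 + 0.0340)/(1 + 0.0799) − 1 = -4.2504%
Ex-post: (1 + 0.0340)/(1 + 0.0895) − 1 = -5.0941%
Difference (ex-post − ex-ante) = -0.8437% → -0.84%.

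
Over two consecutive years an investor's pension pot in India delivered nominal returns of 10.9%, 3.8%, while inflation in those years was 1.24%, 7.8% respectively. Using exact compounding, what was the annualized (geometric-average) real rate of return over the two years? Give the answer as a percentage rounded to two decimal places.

2.70%

Nominal growth factor = 1.1090 × 1.0380 = 1.15114200
Price-level growth factor = 1.0124 × 1.0780 = 1.09136720
Real growth factor = 1.15114200 / 1.09136720 = 1.05477057
Annualized real rate = 1.05477057^(1/2) − 1 = 2.7020% → 2.70%.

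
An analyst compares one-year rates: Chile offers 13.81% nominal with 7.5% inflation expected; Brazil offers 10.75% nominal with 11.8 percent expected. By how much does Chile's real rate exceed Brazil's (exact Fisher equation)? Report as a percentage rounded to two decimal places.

6.81%

Chile: (1 + 0.1381)/(1 + 0.0750) − 1 = 5.8698%
Brazil: (1 + 0.1075)/(1 + 0.1180) − 1 = -0.9392%
Differential = 5.8698% − (-0.9392%) = 6.8089% → 6.81%.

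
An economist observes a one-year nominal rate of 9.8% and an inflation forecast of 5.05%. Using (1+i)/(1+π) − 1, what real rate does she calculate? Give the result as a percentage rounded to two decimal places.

By the Fisher relation, 1 + r = (1 + i)/(1 + π).
1 + r = 1.09800 / 1.05050 = 1.045217
r = 1.045217 − 1 = 4.5217%, i.e. 4.52%.

4.52%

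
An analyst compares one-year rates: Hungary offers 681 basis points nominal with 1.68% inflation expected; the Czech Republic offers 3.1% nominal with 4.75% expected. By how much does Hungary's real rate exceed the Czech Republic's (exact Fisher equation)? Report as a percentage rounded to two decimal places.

Hungary: (1 + 0.0681)/(1 + 0.0168) − 1 = 5.0452%
The Czech Republic: (1 + 0.0310)/(1 + 0.0475) − 1 = -1.5752%
Differential = 5.0452% − (-1.5752%) = 6.6204% → 6.62%.

6.62%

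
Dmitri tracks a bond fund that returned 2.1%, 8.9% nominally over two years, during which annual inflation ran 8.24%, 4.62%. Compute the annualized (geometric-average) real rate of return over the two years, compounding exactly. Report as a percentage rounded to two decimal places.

-0.91%

Compound the nominal returns: 1.0210 × 1.0890 = 1.11186900.
Compound inflation: 1.0824 × 1.0462 = 1.13240688.
Deflate: 1.11186900 / 1.13240688 = 0.98186352.
Annualized real rate = 0.98186352^(1/2) − 1 = -0.9110% → -0.91%.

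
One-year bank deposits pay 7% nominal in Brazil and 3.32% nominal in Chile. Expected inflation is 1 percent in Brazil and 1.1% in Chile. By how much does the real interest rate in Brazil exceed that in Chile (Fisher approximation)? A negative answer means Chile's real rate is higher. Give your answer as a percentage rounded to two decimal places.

Brazil: 7% − 1% = 6.000%
Chile: 3.32% − 1.1% = 2.220%
Differential = 3.780% → 3.78%.

3.78%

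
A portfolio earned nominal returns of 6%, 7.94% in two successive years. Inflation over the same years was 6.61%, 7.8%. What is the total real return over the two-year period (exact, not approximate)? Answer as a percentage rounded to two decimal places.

-0.44%

Compound the nominal returns: 1.0600 × 1.0794 = 1.144164.
Compound inflation: 1.0661 × 1.0780 = 1.149256.
Deflate: 1.144164 / 1.149256 = 0.995569.
Total real return = 0.995569 − 1 → -0.44%.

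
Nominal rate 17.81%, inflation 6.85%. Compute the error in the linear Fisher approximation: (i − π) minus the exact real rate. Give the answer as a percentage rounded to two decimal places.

Approximate: r ≈ 17.810% − 6.850% = 10.9600%
Exact: (1 + 0.1781)/(1 + 0.0685) − 1 = 10.2574%
Error = 10.9600% − 10.2574% = 0.7026% → 0.70%.

0.70%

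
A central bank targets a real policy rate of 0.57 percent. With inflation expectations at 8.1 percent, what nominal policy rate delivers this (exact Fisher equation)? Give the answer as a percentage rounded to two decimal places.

8.72%

(1 + i) = (1 + r)(1 + π) = 1.00570 × 1.08100 = 1.0871617
i = 1.0871617 − 1, so the required nominal rate is 8.72%.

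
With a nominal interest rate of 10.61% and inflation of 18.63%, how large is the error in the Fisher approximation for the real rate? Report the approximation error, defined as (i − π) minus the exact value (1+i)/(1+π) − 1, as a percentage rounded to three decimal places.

-1.259%

Approximate: r ≈ 10.610% − 18.630% = -8.0200%
Exact: (1 + 0.1061)/(1 + 0.1863) − 1 = -6.76052%
Error = -8.0200% − (-6.76052%) = -1.25948% → -1.259%.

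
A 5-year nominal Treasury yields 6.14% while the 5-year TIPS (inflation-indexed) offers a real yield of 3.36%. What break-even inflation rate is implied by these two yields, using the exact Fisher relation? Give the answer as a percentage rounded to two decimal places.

2.69%

(1 + π) = (1 + i)/(1 + r) = 1.06140 / 1.03360 = 1.026896
Break-even inflation = 1.026896 − 1 → 2.69%.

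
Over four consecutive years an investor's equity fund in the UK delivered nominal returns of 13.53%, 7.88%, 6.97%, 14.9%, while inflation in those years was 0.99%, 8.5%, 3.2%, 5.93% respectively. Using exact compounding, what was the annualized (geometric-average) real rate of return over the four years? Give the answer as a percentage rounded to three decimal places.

5.878%

Compound the nominal returns: 1.1353 × 1.0788 × 1.0697 × 1.1490 = 1.50533653.
Compound inflation: 1.0099 × 1.0850 × 1.0320 × 1.0593 = 1.19786198.
Deflate: 1.50533653 / 1.19786198 = 1.25668613.
Annualized real rate = 1.25668613^(1/4) − 1 = 5.8782% → 5.878%.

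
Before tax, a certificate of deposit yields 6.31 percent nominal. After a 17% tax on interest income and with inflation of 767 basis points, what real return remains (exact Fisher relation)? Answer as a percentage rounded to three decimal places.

-2.259%

After-tax nominal return = 6.31% × (1 − 0.17) = 5.2373%.
1 + r = 1.052373 / 1.07670 = 0.977406
After-tax real rate = 0.977406 − 1 → -2.259%.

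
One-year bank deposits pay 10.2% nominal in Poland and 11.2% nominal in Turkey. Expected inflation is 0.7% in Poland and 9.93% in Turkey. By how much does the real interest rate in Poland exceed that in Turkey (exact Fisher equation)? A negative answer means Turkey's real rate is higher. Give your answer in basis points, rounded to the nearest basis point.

Poland: (1 + 0.1020)/(1 + 0.0070) − 1 = 9.4340%
Turkey: (1 + 0.1120)/(1 + 0.0993) − 1 = 1.1553%
Differential = 9.4340% − 1.1553% = 8.2787% → 828 basis points.

828 basis points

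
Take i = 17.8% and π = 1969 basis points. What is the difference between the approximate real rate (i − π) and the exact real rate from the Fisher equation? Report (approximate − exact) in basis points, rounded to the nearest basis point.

-31 basis points

Approximate: r ≈ 17.800% − 19.690% = -1.8900%
Exact: (1 + 0.1780)/(1 + 0.1969) − 1 = -1.5791%
Error = -1.8900% − (-1.5791%) = -0.3109% → -31 basis points.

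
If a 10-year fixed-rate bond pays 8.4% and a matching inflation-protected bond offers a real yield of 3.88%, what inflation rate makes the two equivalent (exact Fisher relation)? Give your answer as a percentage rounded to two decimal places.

(1 + π) = (1 + i)/(1 + r) = 1.08400 / 1.03880 = 1.043512
Break-even inflation = 1.043512 − 1 → 4.35%.

4.35%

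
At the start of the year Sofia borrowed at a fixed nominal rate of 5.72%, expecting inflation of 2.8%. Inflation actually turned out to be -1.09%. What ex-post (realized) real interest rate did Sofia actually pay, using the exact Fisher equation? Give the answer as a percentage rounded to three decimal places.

6.885%

Ex-post: (1 + 0.0572)/(1 − 0.0109) − 1 = 6.8850%
So the realized real rate is 6.885%.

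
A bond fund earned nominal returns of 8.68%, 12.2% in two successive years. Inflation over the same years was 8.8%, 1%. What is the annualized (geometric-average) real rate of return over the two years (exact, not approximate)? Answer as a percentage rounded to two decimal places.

Compound the nominal returns: 1.0868 × 1.1220 = 1.21938960.
Compound inflation: 1.0880 × 1.0100 = 1.09888000.
Deflate: 1.21938960 / 1.09888000 = 1.10966584.
Annualized real rate = 1.10966584^(1/2) − 1 = 5.3407% → 5.34%.

5.34%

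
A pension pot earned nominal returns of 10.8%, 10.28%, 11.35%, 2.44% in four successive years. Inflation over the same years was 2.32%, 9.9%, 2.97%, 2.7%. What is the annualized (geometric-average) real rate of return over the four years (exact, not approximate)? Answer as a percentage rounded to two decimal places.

4.05%

Nominal growth factor = 1.1080 × 1.1028 × 1.1135 × 1.0244 = 1.39378668
Price-level growth factor = 1.0232 × 1.0990 × 1.0297 × 1.0270 = 1.18915750
Real growth factor = 1.39378668 / 1.18915750 = 1.17207912
Annualized real rate = 1.17207912^(1/4) − 1 = 4.0493% → 4.05%.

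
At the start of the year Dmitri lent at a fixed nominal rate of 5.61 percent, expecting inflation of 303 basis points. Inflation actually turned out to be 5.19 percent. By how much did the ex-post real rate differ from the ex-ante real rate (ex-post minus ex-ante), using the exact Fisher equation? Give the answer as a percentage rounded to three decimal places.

-2.105%

Ex-ante: (1 + 0.0561)/(1 + 0.0303) − 1 = 2.5041%
Ex-post: (1 + 0.0561)/(1 + 0.0519) − 1 = 0.3993%
Difference (ex-post − ex-ante) = -2.1048% → -2.105%.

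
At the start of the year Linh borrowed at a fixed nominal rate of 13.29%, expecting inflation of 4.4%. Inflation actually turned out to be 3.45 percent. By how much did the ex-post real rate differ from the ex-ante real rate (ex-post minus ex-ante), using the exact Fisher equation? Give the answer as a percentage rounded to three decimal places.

0.997%

Ex-ante: (1 + 0.1329)/(1 + 0.0440) − 1 = 8.51533%
Ex-post: (1 + 0.1329)/(1 + 0.0345) − 1 = 9.51184%
Difference (ex-post − ex-ante) = 0.99652% → 0.997%.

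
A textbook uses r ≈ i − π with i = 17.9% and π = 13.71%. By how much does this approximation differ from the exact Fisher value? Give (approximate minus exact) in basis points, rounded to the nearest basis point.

Approximate: r ≈ 17.900% − 13.710% = 4.1900%
Exact: (1 + 0.1790)/(1 + 0.1371) − 1 = 3.6848%
Error = 4.1900% − 3.6848% = 0.5052% → 51 basis points.

51 basis points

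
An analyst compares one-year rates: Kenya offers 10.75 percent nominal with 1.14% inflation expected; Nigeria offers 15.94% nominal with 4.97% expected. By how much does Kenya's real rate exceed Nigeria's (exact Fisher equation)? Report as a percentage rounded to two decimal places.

Kenya: (1 + 0.1075)/(1 + 0.0114) − 1 = 9.5017%
Nigeria: (1 + 0.1594)/(1 + 0.0497) − 1 = 10.4506%
Differential = 9.5017% − 10.4506% = -0.9489% → -0.95%.

-0.95%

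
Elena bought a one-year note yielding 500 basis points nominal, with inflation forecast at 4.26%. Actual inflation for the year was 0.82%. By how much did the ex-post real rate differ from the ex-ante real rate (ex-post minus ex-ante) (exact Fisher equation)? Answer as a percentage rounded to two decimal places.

3.44%

Ex-ante: (1 + 0.0500)/(1 + 0.0426) − 1 = 0.7098%
Ex-post: (1 + 0.0500)/(1 + 0.0082) − 1 = 4.1460%
Difference (ex-post − ex-ante) = 3.4362% → 3.44%.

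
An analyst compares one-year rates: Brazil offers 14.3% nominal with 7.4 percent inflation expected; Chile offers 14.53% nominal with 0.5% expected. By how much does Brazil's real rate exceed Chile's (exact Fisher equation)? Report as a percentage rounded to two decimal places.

Brazil: (1 + 0.1430)/(1 + 0.0740) − 1 = 6.4246%
Chile: (1 + 0.1453)/(1 + 0.0050) − 1 = 13.9602%
Differential = 6.4246% − 13.9602% = -7.5356% → -7.54%.

-7.54%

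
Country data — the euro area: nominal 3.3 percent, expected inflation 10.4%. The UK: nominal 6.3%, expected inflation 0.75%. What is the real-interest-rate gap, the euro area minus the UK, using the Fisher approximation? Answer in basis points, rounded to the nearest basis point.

The euro area: 3.3% − 10.4% = -7.100%
The UK: 6.3% − 0.75% = 5.550%
Differential = -12.650% → -1265 basis points.

-1265 basis points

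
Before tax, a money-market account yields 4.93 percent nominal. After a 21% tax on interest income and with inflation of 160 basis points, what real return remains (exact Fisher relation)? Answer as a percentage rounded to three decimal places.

2.259%

After-tax nominal return = 4.93% × (1 − 0.21) = 3.8947%.
1 + r = 1.038947 / 1.01600 = 1.022586
After-tax real rate = 1.022586 − 1 → 2.259%.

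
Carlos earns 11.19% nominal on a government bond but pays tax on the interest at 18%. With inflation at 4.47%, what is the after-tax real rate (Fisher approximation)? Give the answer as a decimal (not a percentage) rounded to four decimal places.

After-tax nominal return = 11.19% × (1 − 0.18) = 9.1758%.
r ≈ 9.1758% − 4.47% → 0.0471.

0.0471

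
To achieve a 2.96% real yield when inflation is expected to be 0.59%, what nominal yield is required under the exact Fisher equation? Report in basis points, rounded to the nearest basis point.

(1 + i) = (1 + r)(1 + π) = 1.02960 × 1.00590 = 1.03567464
i = 1.03567464 − 1, so the required nominal rate is 357 basis points.

357 basis points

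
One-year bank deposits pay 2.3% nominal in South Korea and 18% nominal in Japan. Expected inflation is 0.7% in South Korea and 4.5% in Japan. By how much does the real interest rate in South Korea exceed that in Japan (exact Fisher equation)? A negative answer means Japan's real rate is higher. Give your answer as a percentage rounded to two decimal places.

-11.33%

South Korea: (1 + 0.0230)/(1 + 0.0070) − 1 = 1.5889%
Japan: (1 + 0.1800)/(1 + 0.0450) − 1 = 12.9187%
Differential = 1.5889% − 12.9187% = -11.3298% → -11.33%.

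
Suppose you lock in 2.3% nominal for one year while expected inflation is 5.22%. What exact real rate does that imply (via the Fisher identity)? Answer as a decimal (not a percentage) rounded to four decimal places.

By the Fisher identity, 1 + r = (1 + i)/(1 + π).
1 + r = 1.02300 / 1.05220 = 0.972249
r = 0.972249 − 1 = -2.7751%, i.e. -0.0278.

-0.0278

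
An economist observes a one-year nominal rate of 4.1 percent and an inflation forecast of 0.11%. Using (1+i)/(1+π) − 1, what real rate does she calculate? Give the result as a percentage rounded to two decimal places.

1 + r = 1.04100 / 1.00110 = 1.039856
r = 1.039856 − 1 = 3.9856%, i.e. 3.99%.

3.99%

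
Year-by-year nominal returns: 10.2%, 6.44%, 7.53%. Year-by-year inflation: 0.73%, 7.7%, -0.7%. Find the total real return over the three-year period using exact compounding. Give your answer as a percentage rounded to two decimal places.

17.08%

Nominal growth factor = 1.1020 × 1.0644 × 1.0753 = 1.261293
Price-level growth factor = 1.0073 × 1.0770 × 0.9930 = 1.077268
Real growth factor = 1.261293 / 1.077268 = 1.170826
Total real return = 1.170826 − 1 → 17.08%.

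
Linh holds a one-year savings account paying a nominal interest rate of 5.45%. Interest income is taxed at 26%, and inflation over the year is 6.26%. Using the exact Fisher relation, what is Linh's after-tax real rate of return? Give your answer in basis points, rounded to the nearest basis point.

-210 basis points

After-tax nominal return = 5.45% × (1 − 0.26) = 4.0330%.
1 + r = 1.04033 / 1.06260 = 0.979042
After-tax real rate = 0.979042 − 1 → -210 basis points.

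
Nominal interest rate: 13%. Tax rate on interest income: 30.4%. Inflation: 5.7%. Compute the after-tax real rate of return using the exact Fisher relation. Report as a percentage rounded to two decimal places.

After-tax nominal return = 13% × (1 − 0.304) = 9.0480%.
1 + r = 1.09048 / 1.05700 = 1.031675
After-tax real rate = 1.031675 − 1 → 3.17%.

3.17%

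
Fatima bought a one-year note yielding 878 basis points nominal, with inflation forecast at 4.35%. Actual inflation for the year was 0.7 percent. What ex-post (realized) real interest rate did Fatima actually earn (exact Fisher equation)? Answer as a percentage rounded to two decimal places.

8.02%

Ex-post: (1 + 0.0878)/(1 + 0.0070) − 1 = 8.0238%
So the realized real rate is 8.02%.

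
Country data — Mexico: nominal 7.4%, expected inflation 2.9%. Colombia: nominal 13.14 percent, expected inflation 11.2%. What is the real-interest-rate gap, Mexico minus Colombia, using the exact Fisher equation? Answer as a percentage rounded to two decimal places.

2.63%

Mexico: (1 + 0.0740)/(1 + 0.0290) − 1 = 4.3732%
Colombia: (1 + 0.1314)/(1 + 0.1120) − 1 = 1.7446%
Differential = 4.3732% − 1.7446% = 2.6286% → 2.63%.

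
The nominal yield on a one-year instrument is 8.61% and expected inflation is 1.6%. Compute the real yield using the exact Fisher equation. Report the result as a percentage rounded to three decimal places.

By the Fisher equation, 1 + r = (1 + i)/(1 + π).
1 + r = 1.08610 / 1.01600 = 1.068996
r = 1.068996 − 1 = 6.8996%, i.e. 6.900%.

6.900%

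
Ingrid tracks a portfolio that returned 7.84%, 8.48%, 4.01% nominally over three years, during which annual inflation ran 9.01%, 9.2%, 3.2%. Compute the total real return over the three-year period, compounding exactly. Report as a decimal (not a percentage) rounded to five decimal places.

-0.00954

Compound the nominal returns: 1.0784 × 1.0848 × 1.0401 = 1.216759.
Compound inflation: 1.0901 × 1.0920 × 1.0320 = 1.228482.
Deflate: 1.216759 / 1.228482 = 0.990458.
Total real return = 0.990458 − 1 → -0.00954.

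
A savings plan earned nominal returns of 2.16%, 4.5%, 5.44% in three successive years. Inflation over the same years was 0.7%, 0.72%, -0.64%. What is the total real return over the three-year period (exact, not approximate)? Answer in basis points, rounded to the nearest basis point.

1170 basis points

Compound the nominal returns: 1.0216 × 1.0450 × 1.0544 = 1.125648.
Compound inflation: 1.0070 × 1.0072 × 0.9936 = 1.007759.
Deflate: 1.125648 / 1.007759 = 1.116981.
Total real return = 1.116981 − 1 → 1170 basis points.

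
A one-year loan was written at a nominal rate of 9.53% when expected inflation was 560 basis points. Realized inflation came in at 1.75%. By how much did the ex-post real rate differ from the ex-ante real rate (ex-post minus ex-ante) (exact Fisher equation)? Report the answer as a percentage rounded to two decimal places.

Ex-ante: (1 + 0.0953)/(1 + 0.0560) − 1 = 3.7216%
Ex-post: (1 + 0.0953)/(1 + 0.0175) − 1 = 7.6462%
Difference (ex-post − ex-ante) = 3.9246% → 3.92%.

3.92%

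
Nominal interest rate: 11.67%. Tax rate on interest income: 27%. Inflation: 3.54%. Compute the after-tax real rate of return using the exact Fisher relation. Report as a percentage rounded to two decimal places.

After-tax nominal return = 11.67% × (1 − 0.27) = 8.5191%.
1 + r = 1.085191 / 1.03540 = 1.048089
After-tax real rate = 1.048089 − 1 → 4.81%.

4.81%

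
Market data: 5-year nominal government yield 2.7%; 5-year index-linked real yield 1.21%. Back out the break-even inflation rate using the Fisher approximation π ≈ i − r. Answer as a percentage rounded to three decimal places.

π ≈ i − r = 2.7% − 1.21% → 1.490%.

1.490%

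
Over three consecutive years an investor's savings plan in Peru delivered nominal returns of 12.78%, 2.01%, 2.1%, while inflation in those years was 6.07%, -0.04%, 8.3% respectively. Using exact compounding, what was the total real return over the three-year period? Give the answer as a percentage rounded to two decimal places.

Compound the nominal returns: 1.1278 × 1.0201 × 1.0210 = 1.174629.
Compound inflation: 1.0607 × 0.9996 × 1.0830 = 1.148279.
Deflate: 1.174629 / 1.148279 = 1.022947.
Total real return = 1.022947 − 1 → 2.29%.

2.29%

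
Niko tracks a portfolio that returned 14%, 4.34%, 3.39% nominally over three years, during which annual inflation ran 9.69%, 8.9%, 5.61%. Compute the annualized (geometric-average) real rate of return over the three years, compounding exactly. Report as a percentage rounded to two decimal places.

-0.85%

Compound the nominal returns: 1.1400 × 1.0434 × 1.0339 = 1.22979924.
Compound inflation: 1.0969 × 1.0890 × 1.0561 = 1.26153690.
Deflate: 1.22979924 / 1.26153690 = 0.97484206.
Annualized real rate = 0.97484206^(1/3) − 1 = -0.8457% → -0.85%.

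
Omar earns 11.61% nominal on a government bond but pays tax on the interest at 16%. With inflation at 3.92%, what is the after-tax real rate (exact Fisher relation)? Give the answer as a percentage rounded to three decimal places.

After-tax nominal return = 11.61% × (1 − 0.16) = 9.7524%.
1 + r = 1.097524 / 1.03920 = 1.056124
After-tax real rate = 1.056124 − 1 → 5.612%.

5.612%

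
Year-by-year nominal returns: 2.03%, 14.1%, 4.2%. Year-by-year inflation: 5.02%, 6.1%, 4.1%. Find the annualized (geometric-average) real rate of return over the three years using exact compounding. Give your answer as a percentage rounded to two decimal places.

Nominal growth factor = 1.0203 × 1.1410 × 1.0420 = 1.21305712
Price-level growth factor = 1.0502 × 1.0610 × 1.0410 = 1.15994695
Real growth factor = 1.21305712 / 1.15994695 = 1.04578672
Annualized real rate = 1.04578672^(1/3) − 1 = 1.5035% → 1.50%.

1.50%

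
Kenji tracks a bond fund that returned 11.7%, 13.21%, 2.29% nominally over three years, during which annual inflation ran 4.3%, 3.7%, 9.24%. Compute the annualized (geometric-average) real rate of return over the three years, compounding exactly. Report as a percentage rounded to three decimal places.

Nominal growth factor = 1.1170 × 1.1321 × 1.0229 = 1.29351403
Price-level growth factor = 1.0430 × 1.0370 × 1.0924 = 1.18153001
Real growth factor = 1.29351403 / 1.18153001 = 1.09477882
Annualized real rate = 1.09477882^(1/3) − 1 = 3.0644% → 3.064%.

3.064%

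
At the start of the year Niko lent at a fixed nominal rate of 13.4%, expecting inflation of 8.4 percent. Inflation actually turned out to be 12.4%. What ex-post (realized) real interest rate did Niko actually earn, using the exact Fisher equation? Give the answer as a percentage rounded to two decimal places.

Ex-post: (1 + 0.1340)/(1 + 0.1240) − 1 = 0.8897%
So the realized real rate is 0.89%.

0.89%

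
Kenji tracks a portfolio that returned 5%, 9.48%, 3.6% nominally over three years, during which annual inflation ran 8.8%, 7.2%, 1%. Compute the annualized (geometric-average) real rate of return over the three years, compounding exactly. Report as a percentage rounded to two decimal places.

0.36%

Compound the nominal returns: 1.0500 × 1.0948 × 1.0360 = 1.19092344.
Compound inflation: 1.0880 × 1.0720 × 1.0100 = 1.17799936.
Deflate: 1.19092344 / 1.17799936 = 1.01097121.
Annualized real rate = 1.01097121^(1/3) − 1 = 0.3644% → 0.36%.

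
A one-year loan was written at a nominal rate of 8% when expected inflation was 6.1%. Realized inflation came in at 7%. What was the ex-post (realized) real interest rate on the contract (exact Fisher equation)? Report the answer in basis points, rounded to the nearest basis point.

Ex-post: (1 + 0.0800)/(1 + 0.0700) − 1 = 0.9346%
So the realized real rate is 93 basis points.

93 basis points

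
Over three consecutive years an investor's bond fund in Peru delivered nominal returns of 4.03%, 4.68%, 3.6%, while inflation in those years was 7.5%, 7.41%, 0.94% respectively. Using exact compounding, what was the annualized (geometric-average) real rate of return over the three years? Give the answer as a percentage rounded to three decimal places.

-1.079%

Compound the nominal returns: 1.0403 × 1.0468 × 1.0360 = 1.12818954.
Compound inflation: 1.0750 × 1.0741 × 1.0094 = 1.16551128.
Deflate: 1.12818954 / 1.16551128 = 0.96797822.
Annualized real rate = 0.96797822^(1/3) − 1 = -1.0790% → -1.079%.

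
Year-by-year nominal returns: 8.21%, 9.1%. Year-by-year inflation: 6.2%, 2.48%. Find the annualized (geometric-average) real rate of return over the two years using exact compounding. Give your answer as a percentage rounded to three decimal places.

4.151%

Compound the nominal returns: 1.0821 × 1.0910 = 1.18057110.
Compound inflation: 1.0620 × 1.0248 = 1.08833760.
Deflate: 1.18057110 / 1.08833760 = 1.08474714.
Annualized real rate = 1.08474714^(1/2) − 1 = 4.1512% → 4.151%.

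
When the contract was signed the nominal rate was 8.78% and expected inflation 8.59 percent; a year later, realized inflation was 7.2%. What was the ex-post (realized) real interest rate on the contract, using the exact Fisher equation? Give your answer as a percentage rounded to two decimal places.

Ex-post: (1 + 0.0878)/(1 + 0.0720) − 1 = 1.4739%
So the realized real rate is 1.47%.

1.47%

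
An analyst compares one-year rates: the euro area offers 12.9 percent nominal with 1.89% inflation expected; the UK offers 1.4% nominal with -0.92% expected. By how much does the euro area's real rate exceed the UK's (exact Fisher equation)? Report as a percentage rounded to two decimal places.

8.46%

The euro area: (1 + 0.1290)/(1 + 0.0189) − 1 = 10.8058%
The UK: (1 + 0.0140)/(1 − 0.0092) − 1 = 2.3415%
Differential = 10.8058% − 2.3415% = 8.4642% → 8.46%.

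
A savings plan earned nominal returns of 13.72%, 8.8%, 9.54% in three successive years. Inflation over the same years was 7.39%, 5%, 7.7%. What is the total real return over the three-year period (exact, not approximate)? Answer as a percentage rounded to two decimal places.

Nominal growth factor = 1.1372 × 1.0880 × 1.0954 = 1.355310
Price-level growth factor = 1.0739 × 1.0500 × 1.0770 = 1.214420
Real growth factor = 1.355310 / 1.214420 = 1.116014
Total real return = 1.116014 − 1 → 11.60%.

11.60%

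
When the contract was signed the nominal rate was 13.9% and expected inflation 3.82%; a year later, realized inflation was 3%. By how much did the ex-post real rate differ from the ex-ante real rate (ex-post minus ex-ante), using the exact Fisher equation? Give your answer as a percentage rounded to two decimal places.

0.87%

Ex-ante: (1 + 0.1390)/(1 + 0.0382) − 1 = 9.7091%
Ex-post: (1 + 0.1390)/(1 + 0.0300) − 1 = 10.5825%
Difference (ex-post − ex-ante) = 0.8734% → 0.87%.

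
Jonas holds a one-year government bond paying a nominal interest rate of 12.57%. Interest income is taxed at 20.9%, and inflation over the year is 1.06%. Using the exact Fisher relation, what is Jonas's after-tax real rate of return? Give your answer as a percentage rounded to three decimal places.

After-tax nominal return = 12.57% × (1 − 0.209) = 9.94287%.
1 + r = 1.0994287 / 1.01060 = 1.087897
After-tax real rate = 1.087897 − 1 → 8.790%.

8.790%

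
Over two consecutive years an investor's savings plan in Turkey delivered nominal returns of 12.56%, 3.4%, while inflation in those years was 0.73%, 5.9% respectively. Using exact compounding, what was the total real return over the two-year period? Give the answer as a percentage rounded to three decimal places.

9.106%

Nominal growth factor = 1.1256 × 1.0340 = 1.163870
Price-level growth factor = 1.0073 × 1.0590 = 1.066731
Real growth factor = 1.163870 / 1.066731 = 1.091063
Total real return = 1.091063 − 1 → 9.106%.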